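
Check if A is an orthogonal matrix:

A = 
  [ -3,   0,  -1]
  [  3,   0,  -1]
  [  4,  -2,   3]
No

AᵀA = 
  [ 34,  -8,  12]
  [ -8,   4,  -6]
  [ 12,  -6,  11]
≠ I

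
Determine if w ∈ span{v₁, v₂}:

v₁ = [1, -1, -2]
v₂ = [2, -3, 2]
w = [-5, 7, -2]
Yes

Form the augmented matrix and row-reduce:
[v₁|v₂|w] = 
  [  1,   2,  -5]
  [ -1,  -3,   7]
  [ -2,   2,  -2]
R2 → R2 + (1)·R1
R3 → R3 + (2)·R1
R3 → R3 + (6)·R2
REF = 
  [  1,   2,  -5]
  [  0,  -1,   2]
  [  0,   0,   0]

No row of the form [0 0 | nonzero], so the system is consistent. Back-substitution gives c₁ = -1, c₂ = -2: w = (-1)·v₁ + (-2)·v₂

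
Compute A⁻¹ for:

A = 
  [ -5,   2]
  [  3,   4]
det(A) = (-5)(4) - (2)(3) = -26
For a 2×2 matrix, A⁻¹ = (1/det(A)) · [[d, -b], [-c, a]]
    = (-1/26) · [[4, -2], [-3, -5]]

A⁻¹ = 
  [-2/13,  1/13]
  [ 3/26,  5/26]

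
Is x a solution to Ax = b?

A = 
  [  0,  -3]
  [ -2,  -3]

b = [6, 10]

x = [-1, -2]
No

Ax = [6, 8] ≠ b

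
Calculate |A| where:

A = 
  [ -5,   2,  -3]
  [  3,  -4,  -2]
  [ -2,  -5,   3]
Cofactor expansion along row 1:
det(A) = (-5)·((-4)(3) - (-2)(-5)) - (2)·((3)(3) - (-2)(-2)) + (-3)·((3)(-5) - (-4)(-2))
  = (-5)(-22) - (2)(5) + (-3)(-23)
  = 169

det(A) = 169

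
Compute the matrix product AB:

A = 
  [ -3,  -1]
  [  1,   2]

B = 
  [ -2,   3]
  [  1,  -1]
AB = 
  [  5,  -8]
  [  0,   1]

A is 2×2 and B is 2×2, so AB is 2×2. Each entry is (row of A)·(column of B):
AB[1,1] = (-3)(-2) + (-1)(1) = 5
AB[1,2] = (-3)(3) + (-1)(-1) = -8
AB[2,1] = (1)(-2) + (2)(1) = 0
AB[2,2] = (1)(3) + (2)(-1) = 1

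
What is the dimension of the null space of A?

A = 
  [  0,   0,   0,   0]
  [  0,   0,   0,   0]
nullity(A) = 4

Row reduce:
(no row operations needed)
REF = 
  [  0,   0,   0,   0]
  [  0,   0,   0,   0]
Pivot columns: none → 0 pivots.
rank(A) = 0, so nullity(A) = 4 - 0 = 4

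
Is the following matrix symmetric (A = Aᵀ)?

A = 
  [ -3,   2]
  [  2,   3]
Yes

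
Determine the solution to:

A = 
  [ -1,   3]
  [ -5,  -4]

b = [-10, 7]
Row reduce the augmented matrix [A|b]:
R2 → R2 - (5)·R1
REF = 
  [ -1,   3, -10]
  [  0, -19,  57]

Back-substitution:
x₂ = 57 / (-19) = -3
x₁ = (-10 - (3)(-3)) / (-1) = 1

x = [1, -3]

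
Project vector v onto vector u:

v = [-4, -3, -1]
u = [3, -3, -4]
proj_u(v) = [3/34, -3/34, -2/17]

v·u = (-4)(3) + (-3)(-3) + (-1)(-4) = 1
u·u = (3)² + (-3)² + (-4)² = 34
proj_u(v) = (v·u / u·u) × u = (1/34) × u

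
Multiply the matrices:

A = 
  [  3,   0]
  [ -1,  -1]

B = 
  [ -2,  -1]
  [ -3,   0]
A is 2×2 and B is 2×2, so AB is 2×2. Each entry is (row of A)·(column of B):
AB[1,1] = (3)(-2) + (0)(-3) = -6
AB[1,2] = (3)(-1) + (0)(0) = -3
AB[2,1] = (-1)(-2) + (-1)(-3) = 5
AB[2,2] = (-1)(-1) + (-1)(0) = 1

AB = 
  [ -6,  -3]
  [  5,   1]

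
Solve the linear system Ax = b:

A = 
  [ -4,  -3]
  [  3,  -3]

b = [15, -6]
Row reduce the augmented matrix [A|b]:
R2 → R2 + (3/4)·R1
REF = 
  [   -4,    -3,    15]
  [    0, -21/4,  21/4]

Back-substitution:
x₂ = (21/4) / (-21/4) = -1
x₁ = (15 - (-3)(-1)) / (-4) = -3

x = [-3, -1]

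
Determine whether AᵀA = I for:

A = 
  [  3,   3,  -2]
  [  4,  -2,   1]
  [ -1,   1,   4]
No

AᵀA = 
  [ 26,   0,  -6]
  [  0,  14,  -4]
  [ -6,  -4,  21]
≠ I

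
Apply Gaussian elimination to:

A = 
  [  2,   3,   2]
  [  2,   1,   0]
Row operations:
R2 → R2 - (1)·R1

Resulting echelon form:
REF = 
  [  2,   3,   2]
  [  0,  -2,  -2]

Rank = 2 (number of non-zero pivot rows).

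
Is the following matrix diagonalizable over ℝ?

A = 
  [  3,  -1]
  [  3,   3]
No

tr(A) = 6, det(A) = 12
Characteristic polynomial: λ² - tr(A)λ + det(A) = λ² - 6λ + 12
λ² - 6λ + 12 = 0  ⇒  λ = (6 ± √((-6)² - 4·(12)))/2 = (6 ± √(-12))/2
  = 3 + i√3,  3 - i√3
Eigenvalues: 3 + i√3, 3 - i√3  (≈ 3 + 1.732i, 3 - 1.732i)
Has complex eigenvalues (not diagonalizable over ℝ).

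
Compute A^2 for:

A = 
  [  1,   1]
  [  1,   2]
A² = A·A:
A²[1,1] = (1)(1) + (1)(1) = 2
A²[1,2] = (1)(1) + (1)(2) = 3
A²[2,1] = (1)(1) + (2)(1) = 3
A²[2,2] = (1)(1) + (2)(2) = 5
A² = 
  [  2,   3]
  [  3,   5]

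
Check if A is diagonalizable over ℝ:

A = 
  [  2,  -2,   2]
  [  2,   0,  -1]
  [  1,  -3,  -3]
No

Characteristic polynomial: det(λI - A) = λ³ + λ² - 7λ + 28
By the rational root theorem any rational root is an integer dividing 28; none of those is a root, so p(λ) has no rational roots and hence (being an irreducible cubic) no repeated roots.
Discriminant of the cubic: Δ = -23387
Δ < 0 ⇒ one real eigenvalue and a complex-conjugate pair: λ ≈ -4.225, 1.613 + 2.007i, 1.613 - 2.007i
Has complex eigenvalues (not diagonalizable over ℝ).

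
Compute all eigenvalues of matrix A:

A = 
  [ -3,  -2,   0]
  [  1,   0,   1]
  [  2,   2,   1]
λ = -1, (-1 + √17)/2, (-1 - √17)/2  (≈ -1, 1.562, -2.562)

Characteristic polynomial: det(λI - A) = λ³ + 2λ² - 3λ - 4
Testing integer divisors of the constant term: p(-1) = 0, so (λ + 1) is a factor:
p(λ) = (λ + 1)(λ² + λ - 4)
λ² + λ - 4 = 0  ⇒  λ = (-1 ± √((1)² - 4·(-4)))/2 = (-1 ± √(17))/2
  = (-1 + √17)/2,  (-1 - √17)/2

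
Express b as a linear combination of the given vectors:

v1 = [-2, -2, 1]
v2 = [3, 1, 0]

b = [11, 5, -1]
c1 = -1, c2 = 3

b = -1·v1 + 3·v2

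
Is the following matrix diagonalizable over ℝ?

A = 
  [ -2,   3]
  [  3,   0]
Yes

tr(A) = -2, det(A) = -9
Characteristic polynomial: λ² - tr(A)λ + det(A) = λ² + 2λ - 9
λ² + 2λ - 9 = 0  ⇒  λ = (-2 ± √((2)² - 4·(-9)))/2 = (-2 ± √(40))/2
  = -1 + √10,  -1 - √10
Eigenvalues: -1 + √10, -1 - √10  (≈ 2.162, -4.162)
The two irrational eigenvalues are distinct (simple), so each has alg. mult. = geom. mult. = 1.
Sum of geometric multiplicities equals n, so A has n independent eigenvectors.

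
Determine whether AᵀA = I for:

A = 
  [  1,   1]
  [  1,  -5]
No

AᵀA = 
  [  2,  -4]
  [ -4,  26]
≠ I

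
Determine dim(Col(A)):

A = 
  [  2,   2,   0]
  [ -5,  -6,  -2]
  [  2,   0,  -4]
Row reduce:
R2 → R2 + (5/2)·R1
R3 → R3 - (1)·R1
R3 → R3 - (2)·R2
REF = 
  [  2,   2,   0]
  [  0,  -1,  -2]
  [  0,   0,   0]
Pivot columns: 1, 2 → 2 pivots.
dim(Col(A)) = number of pivot columns = 2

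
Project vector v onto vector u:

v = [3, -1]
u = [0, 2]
proj_u(v) = [0, -1]

v·u = (3)(0) + (-1)(2) = -2
u·u = (0)² + (2)² = 4
proj_u(v) = (v·u / u·u) × u = (-2/4) × u = (-1/2) × u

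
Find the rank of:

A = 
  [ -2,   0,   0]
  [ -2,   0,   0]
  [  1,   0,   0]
Row reduce:
R2 → R2 - (1)·R1
R3 → R3 + (1/2)·R1
REF = 
  [ -2,   0,   0]
  [  0,   0,   0]
  [  0,   0,   0]
Pivot columns: 1 → 1 pivot.

rank(A) = 1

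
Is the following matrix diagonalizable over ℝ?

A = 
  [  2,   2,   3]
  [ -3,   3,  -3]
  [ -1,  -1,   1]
No

Characteristic polynomial: det(λI - A) = λ³ - 6λ² + 17λ - 30
By the rational root theorem any rational root is an integer dividing 30; none of those is a root, so p(λ) has no rational roots and hence (being an irreducible cubic) no repeated roots.
Discriminant of the cubic: Δ = -4388
Δ < 0 ⇒ one real eigenvalue and a complex-conjugate pair: λ ≈ 3.592, 1.204 + 2.627i, 1.204 - 2.627i
Has complex eigenvalues (not diagonalizable over ℝ).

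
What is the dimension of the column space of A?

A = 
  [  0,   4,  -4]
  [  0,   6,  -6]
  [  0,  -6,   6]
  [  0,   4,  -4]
dim(Col(A)) = 1

Row reduce:
R2 → R2 - (3/2)·R1
R3 → R3 + (3/2)·R1
R4 → R4 - (1)·R1
REF = 
  [  0,   4,  -4]
  [  0,   0,   0]
  [  0,   0,   0]
  [  0,   0,   0]
Pivot columns: 2 → 1 pivot.
dim(Col(A)) = number of pivot columns = 1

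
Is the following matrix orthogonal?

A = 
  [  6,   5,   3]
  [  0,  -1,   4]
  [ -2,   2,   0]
No

AᵀA = 
  [ 40,  26,  18]
  [ 26,  30,  11]
  [ 18,  11,  25]
≠ I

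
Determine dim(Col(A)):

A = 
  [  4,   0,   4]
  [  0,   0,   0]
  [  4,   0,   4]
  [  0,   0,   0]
dim(Col(A)) = 1

Row reduce:
R3 → R3 - (1)·R1
REF = 
  [  4,   0,   4]
  [  0,   0,   0]
  [  0,   0,   0]
  [  0,   0,   0]
Pivot columns: 1 → 1 pivot.
dim(Col(A)) = number of pivot columns = 1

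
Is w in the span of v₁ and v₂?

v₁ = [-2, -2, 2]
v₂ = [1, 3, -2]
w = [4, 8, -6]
Yes

Form the augmented matrix and row-reduce:
[v₁|v₂|w] = 
  [ -2,   1,   4]
  [ -2,   3,   8]
  [  2,  -2,  -6]
R2 → R2 - (1)·R1
R3 → R3 + (1)·R1
R3 → R3 + (1/2)·R2
REF = 
  [ -2,   1,   4]
  [  0,   2,   4]
  [  0,   0,   0]

No row of the form [0 0 | nonzero], so the system is consistent. Back-substitution gives c₁ = -1, c₂ = 2: w = (-1)·v₁ + (2)·v₂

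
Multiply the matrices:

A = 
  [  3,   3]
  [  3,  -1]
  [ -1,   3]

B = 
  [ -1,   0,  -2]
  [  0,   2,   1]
A is 3×2 and B is 2×3, so AB is 3×3. Each entry is (row of A)·(column of B):
AB[1,1] = (3)(-1) + (3)(0) = -3
AB[1,2] = (3)(0) + (3)(2) = 6
AB[1,3] = (3)(-2) + (3)(1) = -3
AB[2,1] = (3)(-1) + (-1)(0) = -3
AB[2,2] = (3)(0) + (-1)(2) = -2
AB[2,3] = (3)(-2) + (-1)(1) = -7
AB[3,1] = (-1)(-1) + (3)(0) = 1
AB[3,2] = (-1)(0) + (3)(2) = 6
AB[3,3] = (-1)(-2) + (3)(1) = 5

AB = 
  [ -3,   6,  -3]
  [ -3,  -2,  -7]
  [  1,   6,   5]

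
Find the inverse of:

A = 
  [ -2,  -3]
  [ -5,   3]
det(A) = (-2)(3) - (-3)(-5) = -21
For a 2×2 matrix, A⁻¹ = (1/det(A)) · [[d, -b], [-c, a]]
    = (-1/21) · [[3, 3], [5, -2]]

A⁻¹ = 
  [ -1/7,  -1/7]
  [-5/21,  2/21]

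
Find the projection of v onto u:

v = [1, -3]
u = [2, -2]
proj_u(v) = [2, -2]

v·u = (1)(2) + (-3)(-2) = 8
u·u = (2)² + (-2)² = 8
proj_u(v) = (v·u / u·u) × u = (8/8) × u = (1) × u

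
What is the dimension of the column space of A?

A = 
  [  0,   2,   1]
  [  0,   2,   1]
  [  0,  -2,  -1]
dim(Col(A)) = 1

Row reduce:
R2 → R2 - (1)·R1
R3 → R3 + (1)·R1
REF = 
  [  0,   2,   1]
  [  0,   0,   0]
  [  0,   0,   0]
Pivot columns: 2 → 1 pivot.
dim(Col(A)) = number of pivot columns = 1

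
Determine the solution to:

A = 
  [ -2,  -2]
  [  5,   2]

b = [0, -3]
x = [-1, 1]

Row reduce the augmented matrix [A|b]:
R2 → R2 + (5/2)·R1
REF = 
  [ -2,  -2,   0]
  [  0,  -3,  -3]

Back-substitution:
x₂ = (-3) / (-3) = 1
x₁ = (0 - (-2)(1)) / (-2) = -1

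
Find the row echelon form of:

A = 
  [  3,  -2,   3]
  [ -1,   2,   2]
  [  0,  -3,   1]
Row operations:
R2 → R2 + (1/3)·R1
R3 → R3 + (9/4)·R2

Resulting echelon form:
REF = 
  [   3,   -2,    3]
  [   0,  4/3,    3]
  [   0,    0, 31/4]

Rank = 3 (number of non-zero pivot rows).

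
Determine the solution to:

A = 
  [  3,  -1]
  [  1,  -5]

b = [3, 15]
x = [0, -3]

Row reduce the augmented matrix [A|b]:
R2 → R2 - (1/3)·R1
REF = 
  [    3,    -1,     3]
  [    0, -14/3,    14]

Back-substitution:
x₂ = 14 / (-14/3) = -3
x₁ = (3 - (-1)(-3)) / 3 = 0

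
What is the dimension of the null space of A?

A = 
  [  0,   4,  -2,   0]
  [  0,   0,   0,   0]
nullity(A) = 3

Row reduce:
(no row operations needed)
REF = 
  [  0,   4,  -2,   0]
  [  0,   0,   0,   0]
Pivot columns: 2 → 1 pivot.
rank(A) = 1, so nullity(A) = 4 - 1 = 3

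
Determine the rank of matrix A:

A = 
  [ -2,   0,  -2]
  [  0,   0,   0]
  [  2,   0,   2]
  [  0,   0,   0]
rank(A) = 1

Row reduce:
R3 → R3 + (1)·R1
REF = 
  [ -2,   0,  -2]
  [  0,   0,   0]
  [  0,   0,   0]
  [  0,   0,   0]
Pivot columns: 1 → 1 pivot.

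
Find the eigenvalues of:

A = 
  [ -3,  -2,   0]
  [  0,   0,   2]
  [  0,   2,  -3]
λ = 1, -3, -4

Characteristic polynomial: det(λI - A) = λ³ + 6λ² + 5λ - 12
Testing integer divisors of the constant term: p(1) = 0, so (λ - 1) is a factor:
p(λ) = (λ - 1)(λ² + 7λ + 12)
λ² + 7λ + 12 = (λ + 4)(λ + 3)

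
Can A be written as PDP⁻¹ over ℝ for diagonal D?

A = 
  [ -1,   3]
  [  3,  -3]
Yes

tr(A) = -4, det(A) = -6
Characteristic polynomial: λ² - tr(A)λ + det(A) = λ² + 4λ - 6
λ² + 4λ - 6 = 0  ⇒  λ = (-4 ± √((4)² - 4·(-6)))/2 = (-4 ± √(40))/2
  = -2 + √10,  -2 - √10
Eigenvalues: -2 + √10, -2 - √10  (≈ 1.162, -5.162)
The two irrational eigenvalues are distinct (simple), so each has alg. mult. = geom. mult. = 1.
Sum of geometric multiplicities equals n, so A has n independent eigenvectors.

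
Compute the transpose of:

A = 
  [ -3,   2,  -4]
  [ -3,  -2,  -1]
Aᵀ = 
  [ -3,  -3]
  [  2,  -2]
  [ -4,  -1]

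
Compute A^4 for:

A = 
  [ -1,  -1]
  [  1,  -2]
A^4 = 
  [ -9,   9]
  [ -9,   0]

A² = A·A:
A²[1,1] = (-1)(-1) + (-1)(1) = 0
A²[1,2] = (-1)(-1) + (-1)(-2) = 3
A²[2,1] = (1)(-1) + (-2)(1) = -3
A²[2,2] = (1)(-1) + (-2)(-2) = 3
A² = 
  [  0,   3]
  [ -3,   3]

A^3 = A^2·A:
A^3[1,1] = (0)(-1) + (3)(1) = 3
A^3[1,2] = (0)(-1) + (3)(-2) = -6
A^3[2,1] = (-3)(-1) + (3)(1) = 6
A^3[2,2] = (-3)(-1) + (3)(-2) = -3
A^3 = 
  [  3,  -6]
  [  6,  -3]

A^4 = A^3·A:
A^4[1,1] = (3)(-1) + (-6)(1) = -9
A^4[1,2] = (3)(-1) + (-6)(-2) = 9
A^4[2,1] = (6)(-1) + (-3)(1) = -9
A^4[2,2] = (6)(-1) + (-3)(-2) = 0
A^4 = 
  [ -9,   9]
  [ -9,   0]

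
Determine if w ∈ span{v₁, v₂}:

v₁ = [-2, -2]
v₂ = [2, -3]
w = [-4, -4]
Yes

Form the augmented matrix and row-reduce:
[v₁|v₂|w] = 
  [ -2,   2,  -4]
  [ -2,  -3,  -4]
R2 → R2 - (1)·R1
REF = 
  [ -2,   2,  -4]
  [  0,  -5,   0]

No row of the form [0 0 | nonzero], so the system is consistent. Back-substitution gives c₁ = 2, c₂ = 0: w = (2)·v₁ + (0)·v₂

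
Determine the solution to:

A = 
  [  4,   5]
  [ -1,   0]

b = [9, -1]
Row reduce the augmented matrix [A|b]:
R2 → R2 + (1/4)·R1
REF = 
  [  4,   5,   9]
  [  0, 5/4, 5/4]

Back-substitution:
x₂ = (5/4) / (5/4) = 1
x₁ = (9 - (5)(1)) / 4 = 1

x = [1, 1]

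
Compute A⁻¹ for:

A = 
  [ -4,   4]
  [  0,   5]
det(A) = (-4)(5) - (4)(0) = -20
For a 2×2 matrix, A⁻¹ = (1/det(A)) · [[d, -b], [-c, a]]
    = (-1/20) · [[5, -4], [0, -4]]

A⁻¹ = 
  [-1/4,  1/5]
  [   0,  1/5]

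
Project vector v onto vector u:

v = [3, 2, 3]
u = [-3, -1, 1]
v·u = (3)(-3) + (2)(-1) + (3)(1) = -8
u·u = (-3)² + (-1)² + (1)² = 11
proj_u(v) = (v·u / u·u) × u = (-8/11) × u

proj_u(v) = [24/11, 8/11, -8/11]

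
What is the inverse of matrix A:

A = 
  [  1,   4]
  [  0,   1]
det(A) = (1)(1) - (4)(0) = 1
For a 2×2 matrix, A⁻¹ = (1/det(A)) · [[d, -b], [-c, a]]
    = (1) · [[1, -4], [0, 1]]

A⁻¹ = 
  [  1,  -4]
  [  0,   1]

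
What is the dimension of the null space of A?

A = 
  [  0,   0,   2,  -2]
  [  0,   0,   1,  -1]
nullity(A) = 3

Row reduce:
R2 → R2 - (1/2)·R1
REF = 
  [  0,   0,   2,  -2]
  [  0,   0,   0,   0]
Pivot columns: 3 → 1 pivot.
rank(A) = 1, so nullity(A) = 4 - 1 = 3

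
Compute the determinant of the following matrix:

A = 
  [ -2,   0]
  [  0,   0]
For a 2×2 matrix, det = ad - bc = (-2)(0) - (0)(0) = 0

det(A) = 0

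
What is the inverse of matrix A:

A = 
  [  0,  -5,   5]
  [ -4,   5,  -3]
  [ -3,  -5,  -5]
det(A) = (0)·((5)(-5) - (-3)(-5)) - (-5)·((-4)(-5) - (-3)(-3)) + (5)·((-4)(-5) - (5)(-3))
  = (0)(-40) - (-5)(11) + (5)(35)
  = 230
det(A) = 230 ≠ 0, so A is invertible.

Cofactors Cᵢⱼ = (-1)ⁱ⁺ʲ·Mᵢⱼ:
C = 
  [-40, -11,  35]
  [-50,  15,  15]
  [-10, -20, -20]

adj(A) = Cᵀ:
adj(A) = 
  [-40, -50, -10]
  [-11,  15, -20]
  [ 35,  15, -20]

A⁻¹ = (1/230) · adj(A):
A⁻¹ = 
  [  -4/23,   -5/23,   -1/23]
  [-11/230,    3/46,   -2/23]
  [   7/46,    3/46,   -2/23]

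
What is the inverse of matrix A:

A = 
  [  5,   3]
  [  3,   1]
det(A) = (5)(1) - (3)(3) = -4
For a 2×2 matrix, A⁻¹ = (1/det(A)) · [[d, -b], [-c, a]]
    = (-1/4) · [[1, -3], [-3, 5]]

A⁻¹ = 
  [-1/4,  3/4]
  [ 3/4, -5/4]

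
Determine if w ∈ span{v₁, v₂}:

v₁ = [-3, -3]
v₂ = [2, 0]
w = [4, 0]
Yes

Form the augmented matrix and row-reduce:
[v₁|v₂|w] = 
  [ -3,   2,   4]
  [ -3,   0,   0]
R2 → R2 - (1)·R1
REF = 
  [ -3,   2,   4]
  [  0,  -2,  -4]

No row of the form [0 0 | nonzero], so the system is consistent. Back-substitution gives c₁ = 0, c₂ = 2: w = (0)·v₁ + (2)·v₂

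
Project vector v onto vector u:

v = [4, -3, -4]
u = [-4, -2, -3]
proj_u(v) = [-8/29, -4/29, -6/29]

v·u = (4)(-4) + (-3)(-2) + (-4)(-3) = 2
u·u = (-4)² + (-2)² + (-3)² = 29
proj_u(v) = (v·u / u·u) × u = (2/29) × u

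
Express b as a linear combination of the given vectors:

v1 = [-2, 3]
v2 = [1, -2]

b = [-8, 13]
c1 = 3, c2 = -2

b = 3·v1 + -2·v2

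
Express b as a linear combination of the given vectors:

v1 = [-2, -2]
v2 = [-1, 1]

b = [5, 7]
c1 = -3, c2 = 1

b = -3·v1 + 1·v2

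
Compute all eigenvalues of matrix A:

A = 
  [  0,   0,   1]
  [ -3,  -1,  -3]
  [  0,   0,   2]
Characteristic polynomial: det(λI - A) = λ³ - λ² - 2λ
The constant term is 0, so λ = 0 is a root: p(λ) = λ(λ² - λ - 2)
λ² - λ - 2 = (λ + 1)(λ - 2)

λ = 0, 2, -1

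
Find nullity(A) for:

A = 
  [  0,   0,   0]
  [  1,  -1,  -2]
nullity(A) = 2

Row reduce:
Swap R1 ↔ R2
REF = 
  [  1,  -1,  -2]
  [  0,   0,   0]
Pivot columns: 1 → 1 pivot.
rank(A) = 1, so nullity(A) = 3 - 1 = 2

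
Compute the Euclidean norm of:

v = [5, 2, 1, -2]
5.831

||v||₂ = √((5)² + (2)² + (1)² + (-2)²) = √34 = 5.831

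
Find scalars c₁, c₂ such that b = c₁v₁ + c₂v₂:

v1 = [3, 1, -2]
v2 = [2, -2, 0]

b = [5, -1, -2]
c1 = 1, c2 = 1

b = 1·v1 + 1·v2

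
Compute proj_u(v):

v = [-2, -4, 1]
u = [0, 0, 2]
v·u = (-2)(0) + (-4)(0) + (1)(2) = 2
u·u = (0)² + (0)² + (2)² = 4
proj_u(v) = (v·u / u·u) × u = (2/4) × u = (1/2) × u

proj_u(v) = [0, 0, 1]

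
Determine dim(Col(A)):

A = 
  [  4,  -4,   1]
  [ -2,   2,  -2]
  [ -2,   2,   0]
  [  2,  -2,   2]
Row reduce:
R2 → R2 + (1/2)·R1
R3 → R3 + (1/2)·R1
R4 → R4 - (1/2)·R1
R3 → R3 + (1/3)·R2
R4 → R4 + (1)·R2
REF = 
  [   4,   -4,    1]
  [   0,    0, -3/2]
  [   0,    0,    0]
  [   0,    0,    0]
Pivot columns: 1, 3 → 2 pivots.
dim(Col(A)) = number of pivot columns = 2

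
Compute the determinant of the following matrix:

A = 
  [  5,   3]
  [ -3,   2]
For a 2×2 matrix, det = ad - bc = (5)(2) - (3)(-3) = 19

det(A) = 19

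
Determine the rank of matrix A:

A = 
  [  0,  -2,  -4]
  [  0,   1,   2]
rank(A) = 1

Row reduce:
R2 → R2 + (1/2)·R1
REF = 
  [  0,  -2,  -4]
  [  0,   0,   0]
Pivot columns: 2 → 1 pivot.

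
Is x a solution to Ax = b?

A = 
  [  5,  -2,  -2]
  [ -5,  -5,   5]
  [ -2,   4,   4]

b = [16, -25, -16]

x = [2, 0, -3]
Yes

Ax = [16, -25, -16] = b ✓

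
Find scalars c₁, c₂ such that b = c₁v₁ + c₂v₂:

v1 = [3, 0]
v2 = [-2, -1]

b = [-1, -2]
c1 = 1, c2 = 2

b = 1·v1 + 2·v2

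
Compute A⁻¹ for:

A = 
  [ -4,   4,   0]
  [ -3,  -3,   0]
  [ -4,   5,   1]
det(A) = (-4)·((-3)(1) - (0)(5)) - (4)·((-3)(1) - (0)(-4)) + (0)·((-3)(5) - (-3)(-4))
  = (-4)(-3) - (4)(-3) + (0)(-27)
  = 24
det(A) = 24 ≠ 0, so A is invertible.

Cofactors Cᵢⱼ = (-1)ⁱ⁺ʲ·Mᵢⱼ:
C = 
  [ -3,   3, -27]
  [ -4,  -4,   4]
  [  0,   0,  24]

adj(A) = Cᵀ:
adj(A) = 
  [ -3,  -4,   0]
  [  3,  -4,   0]
  [-27,   4,  24]

A⁻¹ = (1/24) · adj(A):
A⁻¹ = 
  [-1/8, -1/6,    0]
  [ 1/8, -1/6,    0]
  [-9/8,  1/6,    1]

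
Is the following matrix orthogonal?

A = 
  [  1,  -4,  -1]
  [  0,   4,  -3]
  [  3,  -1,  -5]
No

AᵀA = 
  [ 10,  -7, -16]
  [ -7,  33,  -3]
  [-16,  -3,  35]
≠ I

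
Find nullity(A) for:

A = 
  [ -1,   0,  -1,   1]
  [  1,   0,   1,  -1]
nullity(A) = 3

Row reduce:
R2 → R2 + (1)·R1
REF = 
  [ -1,   0,  -1,   1]
  [  0,   0,   0,   0]
Pivot columns: 1 → 1 pivot.
rank(A) = 1, so nullity(A) = 4 - 1 = 3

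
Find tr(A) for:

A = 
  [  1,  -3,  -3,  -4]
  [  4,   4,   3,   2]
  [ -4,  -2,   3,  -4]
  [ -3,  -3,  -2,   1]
9

tr(A) = 1 + 4 + 3 + 1 = 9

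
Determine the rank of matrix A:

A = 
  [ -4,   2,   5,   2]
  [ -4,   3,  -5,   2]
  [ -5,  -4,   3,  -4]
Row reduce:
R2 → R2 - (1)·R1
R3 → R3 - (5/4)·R1
R3 → R3 + (13/2)·R2
REF = 
  [    -4,      2,      5,      2]
  [     0,      1,    -10,      0]
  [     0,      0, -273/4,  -13/2]
Pivot columns: 1, 2, 3 → 3 pivots.

rank(A) = 3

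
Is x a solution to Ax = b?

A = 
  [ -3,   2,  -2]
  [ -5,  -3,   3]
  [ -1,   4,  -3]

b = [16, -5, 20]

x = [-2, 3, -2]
Yes

Ax = [16, -5, 20] = b ✓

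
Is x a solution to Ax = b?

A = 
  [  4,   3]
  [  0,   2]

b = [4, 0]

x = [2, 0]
No

Ax = [8, 0] ≠ b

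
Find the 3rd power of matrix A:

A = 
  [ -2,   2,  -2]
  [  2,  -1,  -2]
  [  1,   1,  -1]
A^3 = 
  [-26,  22,   2]
  [ 22, -19,  10]
  [ -1,  -5,   5]

A² = A·A:
A²[1,1] = (-2)(-2) + (2)(2) + (-2)(1) = 6
A²[1,2] = (-2)(2) + (2)(-1) + (-2)(1) = -8
A²[1,3] = (-2)(-2) + (2)(-2) + (-2)(-1) = 2
A²[2,1] = (2)(-2) + (-1)(2) + (-2)(1) = -8
A²[2,2] = (2)(2) + (-1)(-1) + (-2)(1) = 3
A²[2,3] = (2)(-2) + (-1)(-2) + (-2)(-1) = 0
A²[3,1] = (1)(-2) + (1)(2) + (-1)(1) = -1
A²[3,2] = (1)(2) + (1)(-1) + (-1)(1) = 0
A²[3,3] = (1)(-2) + (1)(-2) + (-1)(-1) = -3
A² = 
  [  6,  -8,   2]
  [ -8,   3,   0]
  [ -1,   0,  -3]

A^3 = A^2·A:
A^3[1,1] = (6)(-2) + (-8)(2) + (2)(1) = -26
A^3[1,2] = (6)(2) + (-8)(-1) + (2)(1) = 22
A^3[1,3] = (6)(-2) + (-8)(-2) + (2)(-1) = 2
A^3[2,1] = (-8)(-2) + (3)(2) + (0)(1) = 22
A^3[2,2] = (-8)(2) + (3)(-1) + (0)(1) = -19
A^3[2,3] = (-8)(-2) + (3)(-2) + (0)(-1) = 10
A^3[3,1] = (-1)(-2) + (0)(2) + (-3)(1) = -1
A^3[3,2] = (-1)(2) + (0)(-1) + (-3)(1) = -5
A^3[3,3] = (-1)(-2) + (0)(-2) + (-3)(-1) = 5
A^3 = 
  [-26,  22,   2]
  [ 22, -19,  10]
  [ -1,  -5,   5]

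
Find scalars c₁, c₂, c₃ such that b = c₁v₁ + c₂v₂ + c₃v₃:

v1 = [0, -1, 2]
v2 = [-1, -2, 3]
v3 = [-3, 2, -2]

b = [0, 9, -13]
c1 = -1, c2 = -3, c3 = 1

b = -1·v1 + -3·v2 + 1·v3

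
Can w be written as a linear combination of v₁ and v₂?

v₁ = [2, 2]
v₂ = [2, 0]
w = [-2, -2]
Yes

Form the augmented matrix and row-reduce:
[v₁|v₂|w] = 
  [  2,   2,  -2]
  [  2,   0,  -2]
R2 → R2 - (1)·R1
REF = 
  [  2,   2,  -2]
  [  0,  -2,   0]

No row of the form [0 0 | nonzero], so the system is consistent. Back-substitution gives c₁ = -1, c₂ = 0: w = (-1)·v₁ + (0)·v₂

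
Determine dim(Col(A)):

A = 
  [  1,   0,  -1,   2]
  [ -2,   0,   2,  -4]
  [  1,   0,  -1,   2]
Row reduce:
R2 → R2 + (2)·R1
R3 → R3 - (1)·R1
REF = 
  [  1,   0,  -1,   2]
  [  0,   0,   0,   0]
  [  0,   0,   0,   0]
Pivot columns: 1 → 1 pivot.
dim(Col(A)) = number of pivot columns = 1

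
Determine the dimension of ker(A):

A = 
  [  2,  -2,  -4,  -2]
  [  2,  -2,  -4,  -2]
nullity(A) = 3

Row reduce:
R2 → R2 - (1)·R1
REF = 
  [  2,  -2,  -4,  -2]
  [  0,   0,   0,   0]
Pivot columns: 1 → 1 pivot.
rank(A) = 1, so nullity(A) = 4 - 1 = 3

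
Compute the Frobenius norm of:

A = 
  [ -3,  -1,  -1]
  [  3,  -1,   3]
||A||_F = 5.477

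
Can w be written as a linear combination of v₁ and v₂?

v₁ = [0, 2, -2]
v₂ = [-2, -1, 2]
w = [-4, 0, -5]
No

Form the augmented matrix and row-reduce:
[v₁|v₂|w] = 
  [  0,  -2,  -4]
  [  2,  -1,   0]
  [ -2,   2,  -5]
Swap R1 ↔ R2
R3 → R3 + (1)·R1
R3 → R3 + (1/2)·R2
REF = 
  [  2,  -1,   0]
  [  0,  -2,  -4]
  [  0,   0,  -7]

Row 3 reads [0 0 | -7], i.e. 0 = -7, so the system is inconsistent and w ∉ span{v₁, v₂}.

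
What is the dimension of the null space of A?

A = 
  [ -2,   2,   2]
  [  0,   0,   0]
nullity(A) = 2

Row reduce:
(no row operations needed)
REF = 
  [ -2,   2,   2]
  [  0,   0,   0]
Pivot columns: 1 → 1 pivot.
rank(A) = 1, so nullity(A) = 3 - 1 = 2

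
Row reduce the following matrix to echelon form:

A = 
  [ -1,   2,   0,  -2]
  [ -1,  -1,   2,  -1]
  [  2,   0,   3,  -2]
Row operations:
R2 → R2 - (1)·R1
R3 → R3 + (2)·R1
R3 → R3 + (4/3)·R2

Resulting echelon form:
REF = 
  [   -1,     2,     0,    -2]
  [    0,    -3,     2,     1]
  [    0,     0,  17/3, -14/3]

Rank = 3 (number of non-zero pivot rows).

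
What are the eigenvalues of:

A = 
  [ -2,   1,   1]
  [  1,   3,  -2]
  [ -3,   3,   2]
Characteristic polynomial: det(λI - A) = λ³ - 3λ² + 4λ + 8
Testing integer divisors of the constant term: p(-1) = 0, so (λ + 1) is a factor:
p(λ) = (λ + 1)(λ² - 4λ + 8)
λ² - 4λ + 8 = 0  ⇒  λ = (4 ± √((-4)² - 4·(8)))/2 = (4 ± √(-16))/2
  = 2 + 2i,  2 - 2i

λ = -1, 2 + 2i, 2 - 2i  (≈ -1, 2 + 2i, 2 - 2i)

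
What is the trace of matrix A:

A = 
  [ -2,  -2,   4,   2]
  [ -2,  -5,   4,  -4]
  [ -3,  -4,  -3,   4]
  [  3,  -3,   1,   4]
-6

tr(A) = -2 + -5 + -3 + 4 = -6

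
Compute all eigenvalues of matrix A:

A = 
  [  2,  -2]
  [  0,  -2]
λ = 2, -2

tr(A) = 0, det(A) = -4
Characteristic polynomial: λ² - tr(A)λ + det(A) = λ² - 4
λ² - 4 = (λ + 2)(λ - 2)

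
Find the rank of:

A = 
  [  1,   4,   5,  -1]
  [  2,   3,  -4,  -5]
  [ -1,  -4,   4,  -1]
rank(A) = 3

Row reduce:
R2 → R2 - (2)·R1
R3 → R3 + (1)·R1
REF = 
  [  1,   4,   5,  -1]
  [  0,  -5, -14,  -3]
  [  0,   0,   9,  -2]
Pivot columns: 1, 2, 3 → 3 pivots.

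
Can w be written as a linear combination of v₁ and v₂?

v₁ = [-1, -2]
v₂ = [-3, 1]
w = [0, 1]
Yes

Form the augmented matrix and row-reduce:
[v₁|v₂|w] = 
  [ -1,  -3,   0]
  [ -2,   1,   1]
R2 → R2 - (2)·R1
REF = 
  [ -1,  -3,   0]
  [  0,   7,   1]

No row of the form [0 0 | nonzero], so the system is consistent. Back-substitution gives c₁ = -3/7, c₂ = 1/7: w = (-3/7)·v₁ + (1/7)·v₂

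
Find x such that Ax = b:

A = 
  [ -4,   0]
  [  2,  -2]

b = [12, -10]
x = [-3, 2]

Row reduce the augmented matrix [A|b]:
R2 → R2 + (1/2)·R1
REF = 
  [ -4,   0,  12]
  [  0,  -2,  -4]

Back-substitution:
x₂ = (-4) / (-2) = 2
x₁ = (12 - (0)(2)) / (-4) = -3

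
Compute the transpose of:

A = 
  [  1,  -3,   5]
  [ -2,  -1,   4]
Aᵀ = 
  [  1,  -2]
  [ -3,  -1]
  [  5,   4]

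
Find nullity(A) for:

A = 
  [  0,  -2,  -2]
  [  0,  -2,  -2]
nullity(A) = 2

Row reduce:
R2 → R2 - (1)·R1
REF = 
  [  0,  -2,  -2]
  [  0,   0,   0]
Pivot columns: 2 → 1 pivot.
rank(A) = 1, so nullity(A) = 3 - 1 = 2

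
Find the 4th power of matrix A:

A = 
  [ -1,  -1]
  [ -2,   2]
A^4 = 
  [ 11,  -9]
  [-18,  38]

A² = A·A:
A²[1,1] = (-1)(-1) + (-1)(-2) = 3
A²[1,2] = (-1)(-1) + (-1)(2) = -1
A²[2,1] = (-2)(-1) + (2)(-2) = -2
A²[2,2] = (-2)(-1) + (2)(2) = 6
A² = 
  [  3,  -1]
  [ -2,   6]

A^3 = A^2·A:
A^3[1,1] = (3)(-1) + (-1)(-2) = -1
A^3[1,2] = (3)(-1) + (-1)(2) = -5
A^3[2,1] = (-2)(-1) + (6)(-2) = -10
A^3[2,2] = (-2)(-1) + (6)(2) = 14
A^3 = 
  [ -1,  -5]
  [-10,  14]

A^4 = A^3·A:
A^4[1,1] = (-1)(-1) + (-5)(-2) = 11
A^4[1,2] = (-1)(-1) + (-5)(2) = -9
A^4[2,1] = (-10)(-1) + (14)(-2) = -18
A^4[2,2] = (-10)(-1) + (14)(2) = 38
A^4 = 
  [ 11,  -9]
  [-18,  38]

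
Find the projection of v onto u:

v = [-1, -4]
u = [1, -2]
proj_u(v) = [7/5, -14/5]

v·u = (-1)(1) + (-4)(-2) = 7
u·u = (1)² + (-2)² = 5
proj_u(v) = (v·u / u·u) × u = (7/5) × u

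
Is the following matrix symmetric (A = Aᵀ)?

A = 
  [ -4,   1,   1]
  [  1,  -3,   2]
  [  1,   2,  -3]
Yes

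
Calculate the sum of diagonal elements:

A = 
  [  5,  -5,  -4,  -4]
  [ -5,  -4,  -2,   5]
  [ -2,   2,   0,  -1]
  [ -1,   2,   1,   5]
6

tr(A) = 5 + -4 + 0 + 5 = 6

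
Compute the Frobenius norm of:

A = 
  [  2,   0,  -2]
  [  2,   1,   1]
||A||_F = 3.742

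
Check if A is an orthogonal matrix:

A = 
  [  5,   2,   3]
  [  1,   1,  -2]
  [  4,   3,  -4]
No

AᵀA = 
  [ 42,  23,  -3]
  [ 23,  14,  -8]
  [ -3,  -8,  29]
≠ I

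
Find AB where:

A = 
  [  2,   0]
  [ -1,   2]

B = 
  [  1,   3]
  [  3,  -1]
A is 2×2 and B is 2×2, so AB is 2×2. Each entry is (row of A)·(column of B):
AB[1,1] = (2)(1) + (0)(3) = 2
AB[1,2] = (2)(3) + (0)(-1) = 6
AB[2,1] = (-1)(1) + (2)(3) = 5
AB[2,2] = (-1)(3) + (2)(-1) = -5

AB = 
  [  2,   6]
  [  5,  -5]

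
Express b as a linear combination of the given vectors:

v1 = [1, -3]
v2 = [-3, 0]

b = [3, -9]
c1 = 3, c2 = 0

b = 3·v1 + 0·v2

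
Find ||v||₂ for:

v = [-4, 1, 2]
4.583

||v||₂ = √((-4)² + (1)² + (2)²) = √21 = 4.583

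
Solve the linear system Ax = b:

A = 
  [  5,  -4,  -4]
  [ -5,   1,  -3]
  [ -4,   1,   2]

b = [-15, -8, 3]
x = [1, 3, 2]

Row reduce the augmented matrix [A|b]:
R2 → R2 + (1)·R1
R3 → R3 + (4/5)·R1
R3 → R3 - (11/15)·R2
REF = 
  [     5,     -4,     -4,    -15]
  [     0,     -3,     -7,    -23]
  [     0,      0,  59/15, 118/15]

Back-substitution:
x₃ = (118/15) / (59/15) = 2
x₂ = (-23 - (-7)(2)) / (-3) = 3
x₁ = (-15 - (-4)(3) - (-4)(2)) / 5 = 1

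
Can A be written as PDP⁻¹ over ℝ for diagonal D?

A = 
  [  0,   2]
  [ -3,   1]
No

tr(A) = 1, det(A) = 6
Characteristic polynomial: λ² - tr(A)λ + det(A) = λ² - λ + 6
λ² - λ + 6 = 0  ⇒  λ = (1 ± √((-1)² - 4·(6)))/2 = (1 ± √(-23))/2
  = (1 + i√23)/2,  (1 - i√23)/2
Eigenvalues: (1 + i√23)/2, (1 - i√23)/2  (≈ 0.5 + 2.398i, 0.5 - 2.398i)
Has complex eigenvalues (not diagonalizable over ℝ).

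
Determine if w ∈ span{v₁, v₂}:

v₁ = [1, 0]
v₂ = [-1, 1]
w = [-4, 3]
Yes

Form the augmented matrix and row-reduce:
[v₁|v₂|w] = 
  [  1,  -1,  -4]
  [  0,   1,   3]
(already in echelon form — no row operations needed)

No row of the form [0 0 | nonzero], so the system is consistent. Back-substitution gives c₁ = -1, c₂ = 3: w = (-1)·v₁ + (3)·v₂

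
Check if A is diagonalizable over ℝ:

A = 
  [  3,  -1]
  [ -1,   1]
Yes

tr(A) = 4, det(A) = 2
Characteristic polynomial: λ² - tr(A)λ + det(A) = λ² - 4λ + 2
λ² - 4λ + 2 = 0  ⇒  λ = (4 ± √((-4)² - 4·(2)))/2 = (4 ± √(8))/2
  = 2 + √2,  2 - √2
Eigenvalues: 2 + √2, 2 - √2  (≈ 3.414, 0.5858)
The two irrational eigenvalues are distinct (simple), so each has alg. mult. = geom. mult. = 1.
Sum of geometric multiplicities equals n, so A has n independent eigenvectors.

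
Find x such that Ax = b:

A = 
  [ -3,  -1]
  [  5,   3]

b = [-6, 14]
Row reduce the augmented matrix [A|b]:
R2 → R2 + (5/3)·R1
REF = 
  [ -3,  -1,  -6]
  [  0, 4/3,   4]

Back-substitution:
x₂ = 4 / (4/3) = 3
x₁ = (-6 - (-1)(3)) / (-3) = 1

x = [1, 3]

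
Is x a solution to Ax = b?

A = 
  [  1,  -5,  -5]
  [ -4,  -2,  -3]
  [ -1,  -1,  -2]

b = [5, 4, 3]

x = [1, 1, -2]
No

Ax = [6, 0, 2] ≠ b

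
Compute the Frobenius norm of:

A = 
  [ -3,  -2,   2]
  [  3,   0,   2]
||A||_F = 5.477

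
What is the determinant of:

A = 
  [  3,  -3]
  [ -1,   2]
For a 2×2 matrix, det = ad - bc = (3)(2) - (-3)(-1) = 3

det(A) = 3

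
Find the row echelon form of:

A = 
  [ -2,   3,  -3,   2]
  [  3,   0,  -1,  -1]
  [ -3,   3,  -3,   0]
Row operations:
R2 → R2 + (3/2)·R1
R3 → R3 - (3/2)·R1
R3 → R3 + (1/3)·R2

Resulting echelon form:
REF = 
  [   -2,     3,    -3,     2]
  [    0,   9/2, -11/2,     2]
  [    0,     0,  -1/3,  -7/3]

Rank = 3 (number of non-zero pivot rows).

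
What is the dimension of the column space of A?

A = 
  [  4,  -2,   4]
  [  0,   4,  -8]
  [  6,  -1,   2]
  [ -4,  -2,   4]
Row reduce:
R3 → R3 - (3/2)·R1
R4 → R4 + (1)·R1
R3 → R3 - (1/2)·R2
R4 → R4 + (1)·R2
REF = 
  [  4,  -2,   4]
  [  0,   4,  -8]
  [  0,   0,   0]
  [  0,   0,   0]
Pivot columns: 1, 2 → 2 pivots.
dim(Col(A)) = number of pivot columns = 2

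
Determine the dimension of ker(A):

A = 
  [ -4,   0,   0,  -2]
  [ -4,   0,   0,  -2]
nullity(A) = 3

Row reduce:
R2 → R2 - (1)·R1
REF = 
  [ -4,   0,   0,  -2]
  [  0,   0,   0,   0]
Pivot columns: 1 → 1 pivot.
rank(A) = 1, so nullity(A) = 4 - 1 = 3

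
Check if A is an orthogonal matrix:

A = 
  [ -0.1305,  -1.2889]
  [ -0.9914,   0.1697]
No

AᵀA = 
  [  0.9999,   0]
  [  0,   1.6901]
≠ I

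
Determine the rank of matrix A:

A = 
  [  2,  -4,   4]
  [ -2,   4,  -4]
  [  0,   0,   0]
Row reduce:
R2 → R2 + (1)·R1
REF = 
  [  2,  -4,   4]
  [  0,   0,   0]
  [  0,   0,   0]
Pivot columns: 1 → 1 pivot.

rank(A) = 1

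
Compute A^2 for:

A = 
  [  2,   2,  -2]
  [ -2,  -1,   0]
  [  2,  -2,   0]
A² = A·A:
A²[1,1] = (2)(2) + (2)(-2) + (-2)(2) = -4
A²[1,2] = (2)(2) + (2)(-1) + (-2)(-2) = 6
A²[1,3] = (2)(-2) + (2)(0) + (-2)(0) = -4
A²[2,1] = (-2)(2) + (-1)(-2) + (0)(2) = -2
A²[2,2] = (-2)(2) + (-1)(-1) + (0)(-2) = -3
A²[2,3] = (-2)(-2) + (-1)(0) + (0)(0) = 4
A²[3,1] = (2)(2) + (-2)(-2) + (0)(2) = 8
A²[3,2] = (2)(2) + (-2)(-1) + (0)(-2) = 6
A²[3,3] = (2)(-2) + (-2)(0) + (0)(0) = -4
A² = 
  [ -4,   6,  -4]
  [ -2,  -3,   4]
  [  8,   6,  -4]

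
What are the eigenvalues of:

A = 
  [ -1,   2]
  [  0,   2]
λ = 2, -1

tr(A) = 1, det(A) = -2
Characteristic polynomial: λ² - tr(A)λ + det(A) = λ² - λ - 2
λ² - λ - 2 = (λ + 1)(λ - 2)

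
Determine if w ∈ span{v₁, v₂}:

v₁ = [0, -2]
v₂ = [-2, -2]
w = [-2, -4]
Yes

Form the augmented matrix and row-reduce:
[v₁|v₂|w] = 
  [  0,  -2,  -2]
  [ -2,  -2,  -4]
Swap R1 ↔ R2
REF = 
  [ -2,  -2,  -4]
  [  0,  -2,  -2]

No row of the form [0 0 | nonzero], so the system is consistent. Back-substitution gives c₁ = 1, c₂ = 1: w = (1)·v₁ + (1)·v₂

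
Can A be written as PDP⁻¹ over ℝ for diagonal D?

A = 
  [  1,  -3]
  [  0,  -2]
Yes

tr(A) = -1, det(A) = -2
Characteristic polynomial: λ² - tr(A)λ + det(A) = λ² + λ - 2
λ² + λ - 2 = (λ + 2)(λ - 1)
Eigenvalues: 1, -2
λ=-2: alg. mult. = 1, geom. mult. = 2 - rank(A - (-2)I) = 2 - 1 = 1
λ=1: alg. mult. = 1, geom. mult. = 2 - rank(A - (1)I) = 2 - 1 = 1
Sum of geometric multiplicities equals n, so A has n independent eigenvectors.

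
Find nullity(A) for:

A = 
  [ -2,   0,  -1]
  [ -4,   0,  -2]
nullity(A) = 2

Row reduce:
R2 → R2 - (2)·R1
REF = 
  [ -2,   0,  -1]
  [  0,   0,   0]
Pivot columns: 1 → 1 pivot.
rank(A) = 1, so nullity(A) = 3 - 1 = 2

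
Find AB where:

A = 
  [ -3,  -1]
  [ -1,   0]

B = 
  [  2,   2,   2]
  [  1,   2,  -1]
A is 2×2 and B is 2×3, so AB is 2×3. Each entry is (row of A)·(column of B):
AB[1,1] = (-3)(2) + (-1)(1) = -7
AB[1,2] = (-3)(2) + (-1)(2) = -8
AB[1,3] = (-3)(2) + (-1)(-1) = -5
AB[2,1] = (-1)(2) + (0)(1) = -2
AB[2,2] = (-1)(2) + (0)(2) = -2
AB[2,3] = (-1)(2) + (0)(-1) = -2

AB = 
  [ -7,  -8,  -5]
  [ -2,  -2,  -2]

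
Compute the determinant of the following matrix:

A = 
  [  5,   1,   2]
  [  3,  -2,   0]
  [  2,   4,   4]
Cofactor expansion along row 1:
det(A) = (5)·((-2)(4) - (0)(4)) - (1)·((3)(4) - (0)(2)) + (2)·((3)(4) - (-2)(2))
  = (5)(-8) - (1)(12) + (2)(16)
  = -20

det(A) = -20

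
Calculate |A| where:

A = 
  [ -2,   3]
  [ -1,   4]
For a 2×2 matrix, det = ad - bc = (-2)(4) - (3)(-1) = -5

det(A) = -5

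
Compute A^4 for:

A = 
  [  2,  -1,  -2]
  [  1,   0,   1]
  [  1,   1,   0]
A^4 = 
  [-26,   1,   8]
  [ -3, -10, -13]
  [ -3, -11, -12]

A² = A·A:
A²[1,1] = (2)(2) + (-1)(1) + (-2)(1) = 1
A²[1,2] = (2)(-1) + (-1)(0) + (-2)(1) = -4
A²[1,3] = (2)(-2) + (-1)(1) + (-2)(0) = -5
A²[2,1] = (1)(2) + (0)(1) + (1)(1) = 3
A²[2,2] = (1)(-1) + (0)(0) + (1)(1) = 0
A²[2,3] = (1)(-2) + (0)(1) + (1)(0) = -2
A²[3,1] = (1)(2) + (1)(1) + (0)(1) = 3
A²[3,2] = (1)(-1) + (1)(0) + (0)(1) = -1
A²[3,3] = (1)(-2) + (1)(1) + (0)(0) = -1
A² = 
  [  1,  -4,  -5]
  [  3,   0,  -2]
  [  3,  -1,  -1]

A^3 = A^2·A:
A^3[1,1] = (1)(2) + (-4)(1) + (-5)(1) = -7
A^3[1,2] = (1)(-1) + (-4)(0) + (-5)(1) = -6
A^3[1,3] = (1)(-2) + (-4)(1) + (-5)(0) = -6
A^3[2,1] = (3)(2) + (0)(1) + (-2)(1) = 4
A^3[2,2] = (3)(-1) + (0)(0) + (-2)(1) = -5
A^3[2,3] = (3)(-2) + (0)(1) + (-2)(0) = -6
A^3[3,1] = (3)(2) + (-1)(1) + (-1)(1) = 4
A^3[3,2] = (3)(-1) + (-1)(0) + (-1)(1) = -4
A^3[3,3] = (3)(-2) + (-1)(1) + (-1)(0) = -7
A^3 = 
  [ -7,  -6,  -6]
  [  4,  -5,  -6]
  [  4,  -4,  -7]

A^4 = A^3·A:
A^4[1,1] = (-7)(2) + (-6)(1) + (-6)(1) = -26
A^4[1,2] = (-7)(-1) + (-6)(0) + (-6)(1) = 1
A^4[1,3] = (-7)(-2) + (-6)(1) + (-6)(0) = 8
A^4[2,1] = (4)(2) + (-5)(1) + (-6)(1) = -3
A^4[2,2] = (4)(-1) + (-5)(0) + (-6)(1) = -10
A^4[2,3] = (4)(-2) + (-5)(1) + (-6)(0) = -13
A^4[3,1] = (4)(2) + (-4)(1) + (-7)(1) = -3
A^4[3,2] = (4)(-1) + (-4)(0) + (-7)(1) = -11
A^4[3,3] = (4)(-2) + (-4)(1) + (-7)(0) = -12
A^4 = 
  [-26,   1,   8]
  [ -3, -10, -13]
  [ -3, -11, -12]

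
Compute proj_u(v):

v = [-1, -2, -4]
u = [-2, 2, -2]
proj_u(v) = [-1, 1, -1]

v·u = (-1)(-2) + (-2)(2) + (-4)(-2) = 6
u·u = (-2)² + (2)² + (-2)² = 12
proj_u(v) = (v·u / u·u) × u = (6/12) × u = (1/2) × u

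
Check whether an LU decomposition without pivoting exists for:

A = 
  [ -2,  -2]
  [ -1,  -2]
Yes.
A[1,1] = -2 ≠ 0, so Gaussian elimination proceeds without a row swap: multiplier ℓ₂₁ = (-1)/(-2) = 1/2, and U[2,2] = -2 - (1/2)(-2) = -1.
L = 
  [  1,   0]
  [1/2,   1]
U = 
  [ -2,  -2]
  [  0,  -1]
Check row 2 of LU: [(1/2)(-2), (1/2)(-2) + (-1)] = [-1, -2] = row 2 of A ✓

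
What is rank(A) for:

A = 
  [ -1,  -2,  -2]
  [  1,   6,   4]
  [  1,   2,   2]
rank(A) = 2

Row reduce:
R2 → R2 + (1)·R1
R3 → R3 + (1)·R1
REF = 
  [ -1,  -2,  -2]
  [  0,   4,   2]
  [  0,   0,   0]
Pivot columns: 1, 2 → 2 pivots.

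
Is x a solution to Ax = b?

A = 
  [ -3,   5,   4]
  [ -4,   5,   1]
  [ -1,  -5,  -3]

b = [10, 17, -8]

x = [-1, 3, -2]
Yes

Ax = [10, 17, -8] = b ✓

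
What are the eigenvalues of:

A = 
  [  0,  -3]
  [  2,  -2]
λ = -1 + i√5, -1 - i√5  (≈ -1 + 2.236i, -1 - 2.236i)

tr(A) = -2, det(A) = 6
Characteristic polynomial: λ² - tr(A)λ + det(A) = λ² + 2λ + 6
λ² + 2λ + 6 = 0  ⇒  λ = (-2 ± √((2)² - 4·(6)))/2 = (-2 ± √(-20))/2
  = -1 + i√5,  -1 - i√5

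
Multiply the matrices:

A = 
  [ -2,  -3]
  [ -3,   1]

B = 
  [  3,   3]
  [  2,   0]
A is 2×2 and B is 2×2, so AB is 2×2. Each entry is (row of A)·(column of B):
AB[1,1] = (-2)(3) + (-3)(2) = -12
AB[1,2] = (-2)(3) + (-3)(0) = -6
AB[2,1] = (-3)(3) + (1)(2) = -7
AB[2,2] = (-3)(3) + (1)(0) = -9

AB = 
  [-12,  -6]
  [ -7,  -9]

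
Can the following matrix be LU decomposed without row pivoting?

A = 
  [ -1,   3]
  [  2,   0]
Yes.
A[1,1] = -1 ≠ 0, so Gaussian elimination proceeds without a row swap: multiplier ℓ₂₁ = (2)/(-1) = -2, and U[2,2] = 0 - (-2)(3) = 6.
L = 
  [  1,   0]
  [ -2,   1]
U = 
  [ -1,   3]
  [  0,   6]
Check row 2 of LU: [(-2)(-1), (-2)(3) + 6] = [2, 0] = row 2 of A ✓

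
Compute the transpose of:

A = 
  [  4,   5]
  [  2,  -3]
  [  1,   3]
Aᵀ = 
  [  4,   2,   1]
  [  5,  -3,   3]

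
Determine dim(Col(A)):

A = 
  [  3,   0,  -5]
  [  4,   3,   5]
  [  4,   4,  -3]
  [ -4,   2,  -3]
Row reduce:
R2 → R2 - (4/3)·R1
R3 → R3 - (4/3)·R1
R4 → R4 + (4/3)·R1
R3 → R3 - (4/3)·R2
R4 → R4 - (2/3)·R2
R4 → R4 - (157/107)·R3
REF = 
  [     3,      0,     -5]
  [     0,      3,   35/3]
  [     0,      0, -107/9]
  [     0,      0,      0]
Pivot columns: 1, 2, 3 → 3 pivots.
dim(Col(A)) = number of pivot columns = 3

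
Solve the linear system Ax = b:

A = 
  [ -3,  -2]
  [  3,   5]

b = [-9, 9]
Row reduce the augmented matrix [A|b]:
R2 → R2 + (1)·R1
REF = 
  [ -3,  -2,  -9]
  [  0,   3,   0]

Back-substitution:
x₂ = 0 / 3 = 0
x₁ = (-9 - (-2)(0)) / (-3) = 3

x = [3, 0]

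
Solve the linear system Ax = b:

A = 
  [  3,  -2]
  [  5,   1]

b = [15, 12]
Row reduce the augmented matrix [A|b]:
R2 → R2 - (5/3)·R1
REF = 
  [   3,   -2,   15]
  [   0, 13/3,  -13]

Back-substitution:
x₂ = (-13) / (13/3) = -3
x₁ = (15 - (-2)(-3)) / 3 = 3

x = [3, -3]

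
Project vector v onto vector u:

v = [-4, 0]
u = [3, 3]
proj_u(v) = [-2, -2]

v·u = (-4)(3) + (0)(3) = -12
u·u = (3)² + (3)² = 18
proj_u(v) = (v·u / u·u) × u = (-12/18) × u = (-2/3) × u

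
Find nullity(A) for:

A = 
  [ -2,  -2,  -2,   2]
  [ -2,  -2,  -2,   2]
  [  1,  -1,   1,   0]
nullity(A) = 2

Row reduce:
R2 → R2 - (1)·R1
R3 → R3 + (1/2)·R1
Swap R2 ↔ R3
REF = 
  [ -2,  -2,  -2,   2]
  [  0,  -2,   0,   1]
  [  0,   0,   0,   0]
Pivot columns: 1, 2 → 2 pivots.
rank(A) = 2, so nullity(A) = 4 - 2 = 2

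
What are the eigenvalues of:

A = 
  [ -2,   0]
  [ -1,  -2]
tr(A) = -4, det(A) = 4
Characteristic polynomial: λ² - tr(A)λ + det(A) = λ² + 4λ + 4
λ² + 4λ + 4 = (λ + 2)²

λ = -2, -2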